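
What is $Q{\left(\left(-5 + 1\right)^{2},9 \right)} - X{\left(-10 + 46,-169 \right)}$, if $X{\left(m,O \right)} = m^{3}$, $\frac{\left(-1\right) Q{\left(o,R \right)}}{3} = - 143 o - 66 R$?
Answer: $-38010$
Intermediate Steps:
$Q{\left(o,R \right)} = 198 R + 429 o$ ($Q{\left(o,R \right)} = - 3 \left(- 143 o - 66 R\right) = 198 R + 429 o$)
$Q{\left(\left(-5 + 1\right)^{2},9 \right)} - X{\left(-10 + 46,-169 \right)} = \left(198 \cdot 9 + 429 \left(-5 + 1\right)^{2}\right) - \left(-10 + 46\right)^{3} = \left(1782 + 429 \left(-4\right)^{2}\right) - 36^{3} = \left(1782 + 429 \cdot 16\right) - 46656 = \left(1782 + 6864\right) - 46656 = 8646 - 46656 = -38010$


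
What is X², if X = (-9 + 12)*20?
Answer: 3600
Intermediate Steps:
X = 60 (X = 3*20 = 60)
X² = 60² = 3600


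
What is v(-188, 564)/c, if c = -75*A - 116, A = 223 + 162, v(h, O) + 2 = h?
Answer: 190/28991 ≈ 0.0065538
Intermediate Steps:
v(h, O) = -2 + h
A = 385
c = -28991 (c = -75*385 - 116 = -28875 - 116 = -28991)
v(-188, 564)/c = (-2 - 188)/(-28991) = -190*(-1/28991) = 190/28991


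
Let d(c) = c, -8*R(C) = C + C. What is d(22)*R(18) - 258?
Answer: -357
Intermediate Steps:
R(C) = -C/4 (R(C) = -(C + C)/8 = -C/4)
d(22)*R(18) - 258 = 22*(-¼*18) - 258 = 22*(-9/2) - 258 = -99 - 258 = -357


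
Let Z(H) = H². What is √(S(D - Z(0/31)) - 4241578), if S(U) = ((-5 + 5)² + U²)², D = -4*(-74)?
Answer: √7672321878 ≈ 87592.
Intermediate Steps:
D = 296
S(U) = U⁴ (S(U) = (0² + U²)² = (0 + U²)² = (U²)² = U⁴)
√(S(D - Z(0/31)) - 4241578) = √((296 - (0/31)²)⁴ - 4241578) = √((296 - (0*(1/31))²)⁴ - 4241578) = √((296 - 1*0²)⁴ - 4241578) = √((296 - 1*0)⁴ - 4241578) = √((296 + 0)⁴ - 4241578) = √(296⁴ - 4241578) = √(7676563456 - 4241578) = √7672321878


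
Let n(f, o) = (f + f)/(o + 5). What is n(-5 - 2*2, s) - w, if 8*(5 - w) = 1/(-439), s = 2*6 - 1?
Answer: -2689/439 ≈ -6.1253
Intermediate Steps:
s = 11 (s = 12 - 1 = 11)
n(f, o) = 2*f/(5 + o) (n(f, o) = (2*f)/(5 + o) = 2*f/(5 + o))
w = 17561/3512 (w = 5 - ⅛/(-439) = 5 - ⅛*(-1/439) = 5 + 1/3512 = 17561/3512 ≈ 5.0003)
n(-5 - 2*2, s) - w = 2*(-5 - 2*2)/(5 + 11) - 1*17561/3512 = 2*(-5 - 4)/16 - 17561/3512 = 2*(-9)*(1/16) - 17561/3512 = -9/8 - 17561/3512 = -2689/439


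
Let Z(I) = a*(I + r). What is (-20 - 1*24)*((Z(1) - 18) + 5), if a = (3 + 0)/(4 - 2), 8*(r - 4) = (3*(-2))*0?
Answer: 242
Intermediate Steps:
r = 4 (r = 4 + ((3*(-2))*0)/8 = 4 + (-6*0)/8 = 4 + (⅛)*0 = 4 + 0 = 4)
a = 3/2 ≈ 1.5000
Z(I) = 6 + 3*I/2 (Z(I) = 3*(I + 4)/2 = 3*(4 + I)/2 = 6 + 3*I/2)
(-20 - 1*24)*((Z(1) - 18) + 5) = (-20 - 1*24)*(((6 + (3/2)*1) - 18) + 5) = (-20 - 24)*(((6 + 3/2) - 18) + 5) = -44*((15/2 - 18) + 5) = -44*(-21/2 + 5) = -44*(-11/2) = 242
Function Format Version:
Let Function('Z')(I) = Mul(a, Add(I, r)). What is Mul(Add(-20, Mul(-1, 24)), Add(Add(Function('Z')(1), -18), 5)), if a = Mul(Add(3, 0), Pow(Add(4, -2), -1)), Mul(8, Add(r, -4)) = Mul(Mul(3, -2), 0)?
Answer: 242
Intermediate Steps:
r = 4 (r = Add(4, Mul(Rational(1, 8), Mul(Mul(3, -2), 0))) = Add(4, Mul(Rational(1, 8), Mul(-6, 0))) = Add(4, Mul(Rational(1, 8), 0)) = Add(4, 0) = 4)
a = Rational(3, 2) (a = Mul(3, Pow(2, -1)) = Mul(3, Rational(1, 2)) = Rational(3, 2) ≈ 1.5000)
Function('Z')(I) = Add(6, Mul(Rational(3, 2), I)) (Function('Z')(I) = Mul(Rational(3, 2), Add(I, 4)) = Mul(Rational(3, 2), Add(4, I)) = Add(6, Mul(Rational(3, 2), I)))
Mul(Add(-20, Mul(-1, 24)), Add(Add(Function('Z')(1), -18), 5)) = Mul(Add(-20, Mul(-1, 24)), Add(Add(Add(6, Mul(Rational(3, 2), 1)), -18), 5)) = Mul(Add(-20, -24), Add(Add(Add(6, Rational(3, 2)), -18), 5)) = Mul(-44, Add(Add(Rational(15, 2), -18), 5)) = Mul(-44, Add(Rational(-21, 2), 5)) = Mul(-44, Rational(-11, 2)) = 242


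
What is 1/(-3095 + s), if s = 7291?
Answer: 1/4196 ≈ 0.00023832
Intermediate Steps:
1/(-3095 + s) = 1/(-3095 + 7291) = 1/4196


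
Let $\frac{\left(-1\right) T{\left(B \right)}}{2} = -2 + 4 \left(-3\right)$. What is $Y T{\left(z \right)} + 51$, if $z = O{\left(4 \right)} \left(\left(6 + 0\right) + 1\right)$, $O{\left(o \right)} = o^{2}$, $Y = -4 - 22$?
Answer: $-677$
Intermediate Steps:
$Y = -26$ ($Y = -4 - 22 = -26$)
$z = 112$ ($z = 4^{2} \left(\left(6 + 0\right) + 1\right) = 16 \left(6 + 1\right) = 16 \cdot 7 = 112$)
$T{\left(B \right)} = 28$ ($T{\left(B \right)} = - 2 \left(-2 + 4 \left(-3\right)\right) = - 2 \left(-2 - 12\right) = \left(-2\right) \left(-14\right) = 28$)
$Y T{\left(z \right)} + 51 = \left(-26\right) 28 + 51 = -728 + 51 = -677$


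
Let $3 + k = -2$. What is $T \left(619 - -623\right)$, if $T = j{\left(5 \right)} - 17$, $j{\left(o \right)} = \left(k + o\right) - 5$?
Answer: $-27324$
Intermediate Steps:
$k = -5$ ($k = -3 - 2 = -5$)
$j{\left(o \right)} = -10 + o$ ($j{\left(o \right)} = \left(-5 + o\right) - 5 = -10 + o$)
$T = -22$ ($T = \left(-10 + 5\right) - 17 = -5 - 17 = -22$)
$T \left(619 - -623\right) = - 22 \left(619 - -623\right) = - 22 \left(619 + 623\right) = \left(-22\right) 1242 = -27324$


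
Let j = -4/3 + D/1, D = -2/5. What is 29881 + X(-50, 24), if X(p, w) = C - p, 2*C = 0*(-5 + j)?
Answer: 29931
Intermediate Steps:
D = -2/5 (D = -2*1/5 = -2/5 ≈ -0.40000)
j = -26/15 (j = -4/3 - 2/5/1 = -4*1/3 - 2/5*1 = -4/3 - 2/5 = -26/15 ≈ -1.7333)
C = 0 (C = (0*(-5 - 26/15))/2 = (0*(-101/15))/2 = (1/2)*0 = 0)
X(p, w) = -p (X(p, w) = 0 - p = -p)
29881 + X(-50, 24) = 29881 - 1*(-50) = 29881 + 50 = 29931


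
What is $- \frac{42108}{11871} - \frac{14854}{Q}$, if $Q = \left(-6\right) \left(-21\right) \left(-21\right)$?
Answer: $\frac{515191}{249291} \approx 2.0666$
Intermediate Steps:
$Q = -2646$ ($Q = 126 \left(-21\right) = -2646$)
$- \frac{42108}{11871} - \frac{14854}{Q} = - \frac{42108}{11871} - \frac{14854}{-2646} = \left(-42108\right) \frac{1}{11871} - - \frac{1061}{189} = - \frac{14036}{3957} + \frac{1061}{189} = \frac{515191}{249291}$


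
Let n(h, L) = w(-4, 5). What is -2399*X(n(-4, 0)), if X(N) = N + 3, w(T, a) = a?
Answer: -19192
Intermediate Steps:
n(h, L) = 5
X(N) = 3 + N
-2399*X(n(-4, 0)) = -2399*(3 + 5) = -2399*8 = -19192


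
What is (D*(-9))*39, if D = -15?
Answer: 5265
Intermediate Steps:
(D*(-9))*39 = -15*(-9)*39 = 135*39 = 5265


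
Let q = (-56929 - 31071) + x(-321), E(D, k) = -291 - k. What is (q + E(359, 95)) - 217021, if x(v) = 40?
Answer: -305367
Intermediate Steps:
q = -87960 (q = (-56929 - 31071) + 40 = -88000 + 40 = -87960)
(q + E(359, 95)) - 217021 = (-87960 + (-291 - 1*95)) - 217021 = (-87960 + (-291 - 95)) - 217021 = (-87960 - 386) - 217021 = -88346 - 217021 = -305367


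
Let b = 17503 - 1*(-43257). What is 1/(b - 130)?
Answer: 1/60630 ≈ 1.6493e-5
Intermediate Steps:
b = 60760 (b = 17503 + 43257 = 60760)
1/(b - 130) = 1/(60760 - 130) = 1/60630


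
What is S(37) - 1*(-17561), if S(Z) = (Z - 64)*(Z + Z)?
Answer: 15563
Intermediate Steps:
S(Z) = 2*Z*(-64 + Z) (S(Z) = (-64 + Z)*(2*Z) = 2*Z*(-64 + Z))
S(37) - 1*(-17561) = 2*37*(-64 + 37) - 1*(-17561) = 2*37*(-27) + 17561 = -1998 + 17561 = 15563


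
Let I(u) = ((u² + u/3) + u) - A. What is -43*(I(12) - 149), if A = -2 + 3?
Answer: -430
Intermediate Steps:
A = 1
I(u) = -1 + u² + 4*u/3 (I(u) = ((u² + u/3) + u) - 1*1 = ((u² + u/3) + u) - 1 = (u² + 4*u/3) - 1 = -1 + u² + 4*u/3)
-43*(I(12) - 149) = -43*((-1 + 12² + (4/3)*12) - 149) = -43*((-1 + 144 + 16) - 149) = -43*(159 - 149) = -43*10 = -430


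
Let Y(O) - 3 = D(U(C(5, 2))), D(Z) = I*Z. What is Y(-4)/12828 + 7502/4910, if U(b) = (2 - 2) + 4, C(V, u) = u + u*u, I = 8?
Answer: 48203753/31492740 ≈ 1.5306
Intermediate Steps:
C(V, u) = u + u**2
U(b) = 4 (U(b) = 0 + 4 = 4)
D(Z) = 8*Z
Y(O) = 35 (Y(O) = 3 + 8*4 = 3 + 32 = 35)
Y(-4)/12828 + 7502/4910 = 35/12828 + 7502/4910 = 35*(1/12828) + 7502*(1/4910) = 35/12828 + 3751/2455 = 48203753/31492740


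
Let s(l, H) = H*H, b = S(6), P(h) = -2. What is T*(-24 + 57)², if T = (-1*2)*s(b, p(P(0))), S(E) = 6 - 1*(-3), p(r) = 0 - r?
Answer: -8712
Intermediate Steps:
p(r) = -r
S(E) = 9 (S(E) = 6 + 3 = 9)
b = 9
s(l, H) = H²
T = -8 (T = (-1*2)*(-1*(-2))² = -2*2² = -2*4 = -8)
T*(-24 + 57)² = -8*(-24 + 57)² = -8*33² = -8*1089 = -8712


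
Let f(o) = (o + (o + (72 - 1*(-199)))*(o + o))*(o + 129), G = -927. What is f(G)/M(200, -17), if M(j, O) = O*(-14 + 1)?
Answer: -969807006/221 ≈ -4.3883e+6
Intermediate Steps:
M(j, O) = -13*O (M(j, O) = O*(-13) = -13*O)
f(o) = (129 + o)*(o + 2*o*(271 + o)) (f(o) = (o + (o + (72 + 199))*(2*o))*(129 + o) = (o + (o + 271)*(2*o))*(129 + o) = (o + (271 + o)*(2*o))*(129 + o) = (o + 2*o*(271 + o))*(129 + o) = (129 + o)*(o + 2*o*(271 + o)))
f(G)/M(200, -17) = (-927*(70047 + 2*(-927)² + 801*(-927)))/((-13*(-17))) = -927*(70047 + 2*859329 - 742527)/221 = -927*(70047 + 1718658 - 742527)*(1/221) = -927*1046178*(1/221) = -969807006*1/221 = -969807006/221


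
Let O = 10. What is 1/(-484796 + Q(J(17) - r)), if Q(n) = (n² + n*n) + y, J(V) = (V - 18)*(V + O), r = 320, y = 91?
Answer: -1/243887 ≈ -4.1003e-6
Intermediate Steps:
J(V) = (-18 + V)*(10 + V) (J(V) = (V - 18)*(V + 10) = (-18 + V)*(10 + V))
Q(n) = 91 + 2*n² (Q(n) = (n² + n*n) + 91 = (n² + n²) + 91 = 2*n² + 91 = 91 + 2*n²)
1/(-484796 + Q(J(17) - r)) = 1/(-484796 + (91 + 2*((-180 + 17² - 8*17) - 1*320)²)) = 1/(-484796 + (91 + 2*((-180 + 289 - 136) - 320)²)) = 1/(-484796 + (91 + 2*(-27 - 320)²)) = 1/(-484796 + (91 + 2*(-347)²)) = 1/(-484796 + (91 + 2*120409)) = 1/(-484796 + (91 + 240818)) = 1/(-484796 + 240909) = 1/(-243887) = -1/243887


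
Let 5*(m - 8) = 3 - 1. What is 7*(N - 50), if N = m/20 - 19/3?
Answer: -58709/150 ≈ -391.39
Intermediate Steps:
m = 42/5 (m = 8 + (3 - 1)/5 = 8 + (⅕)*2 = 8 + ⅖ = 42/5 ≈ 8.4000)
N = -887/150 (N = (42/5)/20 - 19/3 = (42/5)*(1/20) - 19*⅓ = 21/50 - 19/3 = -887/150 ≈ -5.9133)
7*(N - 50) = 7*(-887/150 - 50) = 7*(-8387/150) = -58709/150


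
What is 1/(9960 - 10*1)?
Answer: 1/9950 ≈ 0.00010050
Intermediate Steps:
1/(9960 - 10*1) = 1/(9960 - 10) = 1/9950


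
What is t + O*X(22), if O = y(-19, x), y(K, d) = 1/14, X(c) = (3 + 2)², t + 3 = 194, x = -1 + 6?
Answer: 2699/14 ≈ 192.79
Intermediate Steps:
x = 5
t = 191 (t = -3 + 194 = 191)
X(c) = 25 (X(c) = 5² = 25)
y(K, d) = 1/14
O = 1/14 ≈ 0.071429
t + O*X(22) = 191 + (1/14)*25 = 191 + 25/14 = 2699/14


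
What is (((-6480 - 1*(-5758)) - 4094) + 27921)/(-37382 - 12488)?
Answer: -4621/9974 ≈ -0.46330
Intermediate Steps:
(((-6480 - 1*(-5758)) - 4094) + 27921)/(-37382 - 12488) = (((-6480 + 5758) - 4094) + 27921)/(-49870) = ((-722 - 4094) + 27921)*(-1/49870) = (-4816 + 27921)*(-1/49870) = 23105*(-1/49870) = -4621/9974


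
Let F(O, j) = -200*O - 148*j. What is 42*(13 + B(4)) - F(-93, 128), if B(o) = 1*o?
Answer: 1058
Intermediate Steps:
B(o) = o
42*(13 + B(4)) - F(-93, 128) = 42*(13 + 4) - (-200*(-93) - 148*128) = 42*17 - (18600 - 18944) = 714 - 1*(-344) = 714 + 344 = 1058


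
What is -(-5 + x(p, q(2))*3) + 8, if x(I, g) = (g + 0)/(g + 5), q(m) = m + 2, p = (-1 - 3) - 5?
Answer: 35/3 ≈ 11.667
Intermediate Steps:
p = -9 (p = -4 - 5 = -9)
q(m) = 2 + m
x(I, g) = g/(5 + g)
-(-5 + x(p, q(2))*3) + 8 = -(-5 + ((2 + 2)/(5 + (2 + 2)))*3) + 8 = -(-5 + (4/(5 + 4))*3) + 8 = -(-5 + (4/9)*3) + 8 = -(-5 + 4/3) + 8 = -1*(-11/3) + 8 = 11/3 + 8 = 35/3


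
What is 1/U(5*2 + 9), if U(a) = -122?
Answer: -1/122 ≈ -0.0081967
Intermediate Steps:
1/U(5*2 + 9) = 1/(-122) = -1/122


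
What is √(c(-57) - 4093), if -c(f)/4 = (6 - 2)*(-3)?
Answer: I*√4045 ≈ 63.6*I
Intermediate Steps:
c(f) = 48 (c(f) = -4*(6 - 2)*(-3) = -16*(-3) = -4*(-12) = 48)
√(c(-57) - 4093) = √(48 - 4093) = √(-4045) = I*√4045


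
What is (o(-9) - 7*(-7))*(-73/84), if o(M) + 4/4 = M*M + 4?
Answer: -1387/12 ≈ -115.58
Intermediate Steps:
o(M) = 3 + M**2 (o(M) = -1 + (M*M + 4) = -1 + (M**2 + 4) = -1 + (4 + M**2) = 3 + M**2)
(o(-9) - 7*(-7))*(-73/84) = ((3 + (-9)**2) - 7*(-7))*(-73/84) = ((3 + 81) + 49)*(-73*1/84) = (84 + 49)*(-73/84) = 133*(-73/84) = -1387/12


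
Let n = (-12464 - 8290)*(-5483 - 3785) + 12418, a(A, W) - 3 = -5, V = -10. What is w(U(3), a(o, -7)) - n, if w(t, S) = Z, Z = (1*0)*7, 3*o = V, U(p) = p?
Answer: -192360490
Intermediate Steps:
o = -10/3 (o = (1/3)*(-10) = -10/3 ≈ -3.3333)
a(A, W) = -2 (a(A, W) = 3 - 5 = -2)
Z = 0 (Z = 0*7 = 0)
w(t, S) = 0
n = 192360490 (n = -20754*(-9268) + 12418 = 192348072 + 12418 = 192360490)
w(U(3), a(o, -7)) - n = 0 - 1*192360490 = 0 - 192360490 = -192360490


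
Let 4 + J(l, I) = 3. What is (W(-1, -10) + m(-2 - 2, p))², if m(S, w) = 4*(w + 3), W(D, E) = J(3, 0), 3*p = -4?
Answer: 289/9 ≈ 32.111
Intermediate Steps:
J(l, I) = -1 (J(l, I) = -4 + 3 = -1)
p = -4/3 (p = (⅓)*(-4) = -4/3 ≈ -1.3333)
W(D, E) = -1
m(S, w) = 12 + 4*w (m(S, w) = 4*(3 + w) = 12 + 4*w)
(W(-1, -10) + m(-2 - 2, p))² = (-1 + (12 + 4*(-4/3)))² = (-1 + (12 - 16/3))² = (-1 + 20/3)² = (17/3)² = 289/9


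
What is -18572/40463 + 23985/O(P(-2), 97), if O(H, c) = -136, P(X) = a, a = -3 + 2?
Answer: -973030847/5502968 ≈ -176.82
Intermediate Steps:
a = -1
P(X) = -1
-18572/40463 + 23985/O(P(-2), 97) = -18572/40463 + 23985/(-136) = -18572*1/40463 + 23985*(-1/136) = -18572/40463 - 23985/136 = -973030847/5502968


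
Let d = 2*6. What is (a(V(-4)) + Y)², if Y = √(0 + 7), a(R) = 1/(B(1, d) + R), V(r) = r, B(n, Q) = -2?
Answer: 253/36 - √7/3 ≈ 6.1459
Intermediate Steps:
d = 12
a(R) = 1/(-2 + R)
Y = √7 ≈ 2.6458
(a(V(-4)) + Y)² = (1/(-2 - 4) + √7)² = (1/(-6) + √7)² = (-⅙ + √7)²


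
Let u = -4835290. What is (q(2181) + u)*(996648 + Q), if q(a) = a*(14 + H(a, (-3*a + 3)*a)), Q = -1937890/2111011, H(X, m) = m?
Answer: -65461815553976485451648/2111011 ≈ -3.1010e+16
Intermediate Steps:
Q = -1937890/2111011 (Q = -1937890*1/2111011 = -1937890/2111011 ≈ -0.91799)
q(a) = a*(14 + a*(3 - 3*a)) (q(a) = a*(14 + (-3*a + 3)*a) = a*(14 + (3 - 3*a)*a) = a*(14 + a*(3 - 3*a)))
(q(2181) + u)*(996648 + Q) = (-1*2181*(-14 + 3*2181*(-1 + 2181)) - 4835290)*(996648 - 1937890/2111011) = (-1*2181*(-14 + 3*2181*2180) - 4835290)*(2103932953238/2111011) = (-1*2181*(-14 + 14263740) - 4835290)*(2103932953238/2111011) = (-1*2181*14263726 - 4835290)*(2103932953238/2111011) = (-31109186406 - 4835290)*(2103932953238/2111011) = -31114021696*2103932953238/2111011 = -65461815553976485451648/2111011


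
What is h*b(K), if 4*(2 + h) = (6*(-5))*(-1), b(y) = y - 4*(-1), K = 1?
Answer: 55/2 ≈ 27.500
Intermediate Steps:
b(y) = 4 + y (b(y) = y + 4 = 4 + y)
h = 11/2 (h = -2 + ((6*(-5))*(-1))/4 = -2 + (-30*(-1))/4 = -2 + (¼)*30 = -2 + 15/2 = 11/2 ≈ 5.5000)
h*b(K) = 11*(4 + 1)/2 = (11/2)*5 = 55/2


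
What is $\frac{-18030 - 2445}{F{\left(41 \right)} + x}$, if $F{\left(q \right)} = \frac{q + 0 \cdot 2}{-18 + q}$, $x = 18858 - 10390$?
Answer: $- \frac{805}{333} \approx -2.4174$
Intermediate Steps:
$x = 8468$ ($x = 18858 - 10390 = 8468$)
$F{\left(q \right)} = \frac{q}{-18 + q}$ ($F{\left(q \right)} = \frac{q + 0}{-18 + q} = \frac{q}{-18 + q}$)
$\frac{-18030 - 2445}{F{\left(41 \right)} + x} = \frac{-18030 - 2445}{\frac{41}{-18 + 41} + 8468} = - \frac{20475}{\frac{41}{23} + 8468} = - \frac{20475}{\frac{194805}{23}} = \left(-20475\right) \frac{23}{194805} = - \frac{805}{333}$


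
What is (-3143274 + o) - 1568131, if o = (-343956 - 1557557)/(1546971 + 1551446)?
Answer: -14597899247398/3098417 ≈ -4.7114e+6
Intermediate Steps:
o = -1901513/3098417 ≈ -0.61370
(-3143274 + o) - 1568131 = (-3143274 - 1901513/3098417) - 1568131 = -9739175498771/3098417 - 1568131 = -14597899247398/3098417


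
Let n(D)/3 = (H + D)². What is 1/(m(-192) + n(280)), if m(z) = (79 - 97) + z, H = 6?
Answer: 1/245178 ≈ 4.0787e-6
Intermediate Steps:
m(z) = -18 + z
n(D) = 3*(6 + D)²
1/(m(-192) + n(280)) = 1/((-18 - 192) + 3*(6 + 280)²) = 1/(-210 + 3*286²) = 1/(-210 + 3*81796) = 1/(-210 + 245388) = 1/245178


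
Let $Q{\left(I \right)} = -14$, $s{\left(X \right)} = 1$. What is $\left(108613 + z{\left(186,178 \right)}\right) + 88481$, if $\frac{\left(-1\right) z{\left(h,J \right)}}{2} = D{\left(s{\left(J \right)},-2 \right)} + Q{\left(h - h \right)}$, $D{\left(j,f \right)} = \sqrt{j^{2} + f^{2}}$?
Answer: $197122 - 2 \sqrt{5} \approx 1.9712 \cdot 10^{5}$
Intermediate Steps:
$D{\left(j,f \right)} = \sqrt{f^{2} + j^{2}}$
$z{\left(h,J \right)} = 28 - 2 \sqrt{5}$ ($z{\left(h,J \right)} = - 2 \left(\sqrt{\left(-2\right)^{2} + 1^{2}} - 14\right) = - 2 \left(\sqrt{4 + 1} - 14\right) = - 2 \left(\sqrt{5} - 14\right) = - 2 \left(-14 + \sqrt{5}\right) = 28 - 2 \sqrt{5}$)
$\left(108613 + z{\left(186,178 \right)}\right) + 88481 = \left(108613 + \left(28 - 2 \sqrt{5}\right)\right) + 88481 = \left(108641 - 2 \sqrt{5}\right) + 88481 = 197122 - 2 \sqrt{5}$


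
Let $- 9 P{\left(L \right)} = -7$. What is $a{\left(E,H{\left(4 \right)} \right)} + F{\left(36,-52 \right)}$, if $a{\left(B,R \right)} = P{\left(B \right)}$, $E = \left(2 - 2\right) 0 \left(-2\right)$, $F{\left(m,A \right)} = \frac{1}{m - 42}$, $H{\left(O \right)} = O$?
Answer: $\frac{11}{18} \approx 0.61111$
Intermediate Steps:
$P{\left(L \right)} = \frac{7}{9}$ ($P{\left(L \right)} = \left(- \frac{1}{9}\right) \left(-7\right) = \frac{7}{9}$)
$F{\left(m,A \right)} = \frac{1}{-42 + m}$
$E = 0$ ($E = \left(2 - 2\right) 0 \left(-2\right) = 0 \cdot 0 \left(-2\right) = 0 \left(-2\right) = 0$)
$a{\left(B,R \right)} = \frac{7}{9}$
$a{\left(E,H{\left(4 \right)} \right)} + F{\left(36,-52 \right)} = \frac{7}{9} + \frac{1}{-42 + 36} = \frac{7}{9} + \frac{1}{-6} = \frac{7}{9} - \frac{1}{6} = \frac{11}{18}$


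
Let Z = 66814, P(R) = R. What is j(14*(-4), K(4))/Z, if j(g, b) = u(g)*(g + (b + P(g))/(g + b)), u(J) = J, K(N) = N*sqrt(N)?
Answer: 140/3037 ≈ 0.046098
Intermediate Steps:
K(N) = N**(3/2)
j(g, b) = g*(1 + g) (j(g, b) = g*(g + (b + g)/(g + b)) = g*(g + (b + g)/(b + g)) = g*(g + 1) = g*(1 + g))
j(14*(-4), K(4))/Z = ((14*(-4))*(1 + 14*(-4)))/66814 = -56*(1 - 56)*(1/66814) = -56*(-55)*(1/66814) = 3080*(1/66814) = 140/3037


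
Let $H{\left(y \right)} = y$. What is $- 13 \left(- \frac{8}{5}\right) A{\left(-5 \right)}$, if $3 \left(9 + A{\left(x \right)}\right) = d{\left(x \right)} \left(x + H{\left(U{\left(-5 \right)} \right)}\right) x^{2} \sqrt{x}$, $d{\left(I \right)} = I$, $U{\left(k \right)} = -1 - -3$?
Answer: $- \frac{936}{5} + 2600 i \sqrt{5} \approx -187.2 + 5813.8 i$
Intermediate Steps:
$U{\left(k \right)} = 2$ ($U{\left(k \right)} = -1 + 3 = 2$)
$A{\left(x \right)} = -9 + \frac{x^{\frac{7}{2}} \left(2 + x\right)}{3}$ ($A{\left(x \right)} = -9 + \frac{x \left(x + 2\right) x^{2} \sqrt{x}}{3} = -9 + \frac{x \left(2 + x\right) x^{2} \sqrt{x}}{3} = -9 + \frac{x^{3} \left(2 + x\right) \sqrt{x}}{3} = -9 + \frac{x^{\frac{7}{2}} \left(2 + x\right)}{3}$)
$- 13 \left(- \frac{8}{5}\right) A{\left(-5 \right)} = - 13 \left(- \frac{8}{5}\right) \left(-9 + \frac{\left(-5\right)^{\frac{9}{2}}}{3} + \frac{2 \left(-5\right)^{\frac{7}{2}}}{3}\right) = - 13 \left(\left(-8\right) \frac{1}{5}\right) \left(-9 + \frac{625 i \sqrt{5}}{3} + \frac{2 \left(- 125 i \sqrt{5}\right)}{3}\right) = \left(-13\right) \left(- \frac{8}{5}\right) \left(-9 + \frac{625 i \sqrt{5}}{3} - \frac{250 i \sqrt{5}}{3}\right) = \frac{104 \left(-9 + 125 i \sqrt{5}\right)}{5} = - \frac{936}{5} + 2600 i \sqrt{5}$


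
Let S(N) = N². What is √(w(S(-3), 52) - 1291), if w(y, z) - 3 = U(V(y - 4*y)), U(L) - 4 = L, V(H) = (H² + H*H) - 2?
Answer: 2*√43 ≈ 13.115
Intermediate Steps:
V(H) = -2 + 2*H² (V(H) = (H² + H²) - 2 = 2*H² - 2 = -2 + 2*H²)
U(L) = 4 + L
w(y, z) = 5 + 18*y² (w(y, z) = 3 + (4 + (-2 + 2*(y - 4*y)²)) = 3 + (4 + (-2 + 2*(-3*y)²)) = 3 + (4 + (-2 + 2*(9*y²))) = 3 + (4 + (-2 + 18*y²)) = 3 + (2 + 18*y²) = 5 + 18*y²)
√(w(S(-3), 52) - 1291) = √((5 + 18*((-3)²)²) - 1291) = √((5 + 18*9²) - 1291) = √((5 + 18*81) - 1291) = √((5 + 1458) - 1291) = √(1463 - 1291) = √172 = 2*√43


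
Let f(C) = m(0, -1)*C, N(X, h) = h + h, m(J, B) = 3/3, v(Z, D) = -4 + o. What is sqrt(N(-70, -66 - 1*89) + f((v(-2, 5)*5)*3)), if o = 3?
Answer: 5*I*sqrt(13) ≈ 18.028*I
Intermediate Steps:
v(Z, D) = -1 (v(Z, D) = -4 + 3 = -1)
m(J, B) = 1 (m(J, B) = 3*(1/3) = 1)
N(X, h) = 2*h
f(C) = C (f(C) = 1*C = C)
sqrt(N(-70, -66 - 1*89) + f((v(-2, 5)*5)*3)) = sqrt(2*(-66 - 1*89) - 1*5*3) = sqrt(2*(-66 - 89) - 5*3) = sqrt(2*(-155) - 15) = sqrt(-310 - 15) = sqrt(-325) = 5*I*sqrt(13)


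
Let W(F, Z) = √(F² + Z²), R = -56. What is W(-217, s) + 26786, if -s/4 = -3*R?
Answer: 26786 + 7*√10177 ≈ 27492.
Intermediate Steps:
s = -672 (s = -(-12)*(-56) = -4*168 = -672)
W(-217, s) + 26786 = √((-217)² + (-672)²) + 26786 = √(47089 + 451584) + 26786 = √498673 + 26786 = 7*√10177 + 26786 = 26786 + 7*√10177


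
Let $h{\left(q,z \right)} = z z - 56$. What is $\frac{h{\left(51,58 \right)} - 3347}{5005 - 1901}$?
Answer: $- \frac{39}{3104} \approx -0.012564$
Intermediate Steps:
$h{\left(q,z \right)} = -56 + z^{2}$ ($h{\left(q,z \right)} = z^{2} - 56 = -56 + z^{2}$)
$\frac{h{\left(51,58 \right)} - 3347}{5005 - 1901} = \frac{\left(-56 + 58^{2}\right) - 3347}{5005 - 1901} = \frac{\left(-56 + 3364\right) - 3347}{3104} = \left(3308 - 3347\right) \frac{1}{3104} = \left(-39\right) \frac{1}{3104} = - \frac{39}{3104}$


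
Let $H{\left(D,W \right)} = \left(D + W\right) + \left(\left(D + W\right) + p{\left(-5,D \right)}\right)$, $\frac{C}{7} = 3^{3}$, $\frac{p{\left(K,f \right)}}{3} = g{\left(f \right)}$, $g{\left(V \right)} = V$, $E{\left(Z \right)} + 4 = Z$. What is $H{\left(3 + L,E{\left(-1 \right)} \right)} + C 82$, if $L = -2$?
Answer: $15493$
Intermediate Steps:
$E{\left(Z \right)} = -4 + Z$
$p{\left(K,f \right)} = 3 f$
$C = 189$ ($C = 7 \cdot 3^{3} = 7 \cdot 27 = 189$)
$H{\left(D,W \right)} = 2 W + 5 D$ ($H{\left(D,W \right)} = \left(D + W\right) + \left(\left(D + W\right) + 3 D\right) = \left(D + W\right) + \left(W + 4 D\right) = 2 W + 5 D$)
$H{\left(3 + L,E{\left(-1 \right)} \right)} + C 82 = \left(2 \left(-4 - 1\right) + 5 \left(3 - 2\right)\right) + 189 \cdot 82 = \left(2 \left(-5\right) + 5 \cdot 1\right) + 15498 = \left(-10 + 5\right) + 15498 = -5 + 15498 = 15493$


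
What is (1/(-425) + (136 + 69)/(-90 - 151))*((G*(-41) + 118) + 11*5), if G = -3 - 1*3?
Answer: -36606354/102425 ≈ -357.40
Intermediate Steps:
G = -6 (G = -3 - 3 = -6)
(1/(-425) + (136 + 69)/(-90 - 151))*((G*(-41) + 118) + 11*5) = (1/(-425) + (136 + 69)/(-90 - 151))*((-6*(-41) + 118) + 11*5) = (-1/425 + 205/(-241))*((246 + 118) + 55) = (-1/425 + 205*(-1/241))*(364 + 55) = (-1/425 - 205/241)*419 = -87366/102425*419 = -36606354/102425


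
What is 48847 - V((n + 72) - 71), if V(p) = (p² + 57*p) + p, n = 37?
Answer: 45199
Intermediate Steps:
V(p) = p² + 58*p
48847 - V((n + 72) - 71) = 48847 - ((37 + 72) - 71)*(58 + ((37 + 72) - 71)) = 48847 - (109 - 71)*(58 + (109 - 71)) = 48847 - 38*(58 + 38) = 48847 - 38*96 = 48847 - 1*3648 = 48847 - 3648 = 45199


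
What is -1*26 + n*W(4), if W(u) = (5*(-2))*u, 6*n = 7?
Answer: -218/3 ≈ -72.667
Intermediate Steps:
n = 7/6 (n = (1/6)*7 = 7/6 ≈ 1.1667)
W(u) = -10*u
-1*26 + n*W(4) = -1*26 + 7*(-10*4)/6 = -26 + (7/6)*(-40) = -26 - 140/3 = -218/3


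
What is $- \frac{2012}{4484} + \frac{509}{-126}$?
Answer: $- \frac{633967}{141246} \approx -4.4884$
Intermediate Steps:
$- \frac{2012}{4484} + \frac{509}{-126} = \left(-2012\right) \frac{1}{4484} + 509 \left(- \frac{1}{126}\right) = - \frac{503}{1121} - \frac{509}{126} = - \frac{633967}{141246}$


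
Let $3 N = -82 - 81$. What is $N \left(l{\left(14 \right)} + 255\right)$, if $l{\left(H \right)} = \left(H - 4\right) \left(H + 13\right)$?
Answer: $-28525$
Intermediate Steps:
$l{\left(H \right)} = \left(-4 + H\right) \left(13 + H\right)$
$N = - \frac{163}{3}$ ($N = \frac{-82 - 81}{3} = \frac{1}{3} \left(-163\right) = - \frac{163}{3} \approx -54.333$)
$N \left(l{\left(14 \right)} + 255\right) = - \frac{163 \left(\left(-52 + 14^{2} + 9 \cdot 14\right) + 255\right)}{3} = - \frac{163 \left(\left(-52 + 196 + 126\right) + 255\right)}{3} = - \frac{163 \left(270 + 255\right)}{3} = \left(- \frac{163}{3}\right) 525 = -28525$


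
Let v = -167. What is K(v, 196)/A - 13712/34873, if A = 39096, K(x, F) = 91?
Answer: -532910909/1363394808 ≈ -0.39087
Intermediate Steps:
K(v, 196)/A - 13712/34873 = 91/39096 - 13712/34873 = -532910909/1363394808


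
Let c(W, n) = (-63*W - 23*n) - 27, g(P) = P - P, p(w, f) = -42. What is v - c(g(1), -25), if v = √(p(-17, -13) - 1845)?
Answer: -548 + I*√1887 ≈ -548.0 + 43.44*I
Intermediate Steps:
g(P) = 0
c(W, n) = -27 - 63*W - 23*n
v = I*√1887 (v = √(-42 - 1845) = √(-1887) = I*√1887 ≈ 43.44*I)
v - c(g(1), -25) = I*√1887 - (-27 - 63*0 - 23*(-25)) = I*√1887 - (-27 + 0 + 575) = I*√1887 - 1*548 = I*√1887 - 548 = -548 + I*√1887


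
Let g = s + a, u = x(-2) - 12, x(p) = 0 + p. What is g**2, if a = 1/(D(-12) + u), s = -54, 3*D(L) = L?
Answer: 946729/324 ≈ 2922.0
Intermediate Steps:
D(L) = L/3
x(p) = p
u = -14 (u = -2 - 12 = -14)
a = -1/18 (a = 1/((1/3)*(-12) - 14) = 1/(-4 - 14) = 1/(-18) = -1/18 ≈ -0.055556)
g = -973/18 (g = -54 - 1/18 = -973/18 ≈ -54.056)
g**2 = (-973/18)**2 = 946729/324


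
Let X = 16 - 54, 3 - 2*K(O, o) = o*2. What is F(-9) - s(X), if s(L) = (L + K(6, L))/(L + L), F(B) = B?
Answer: -1365/152 ≈ -8.9803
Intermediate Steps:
K(O, o) = 3/2 - o (K(O, o) = 3/2 - o*2/2 = 3/2 - o)
X = -38
s(L) = 3/(4*L) (s(L) = (L + (3/2 - L))/(L + L) = 3/(2*((2*L))) = 3*(1/(2*L))/2 = 3/(4*L))
F(-9) - s(X) = -9 - 3/(4*(-38)) = -9 - 3*(-1)/(4*38) = -9 - 1*(-3/152) = -9 + 3/152 = -1365/152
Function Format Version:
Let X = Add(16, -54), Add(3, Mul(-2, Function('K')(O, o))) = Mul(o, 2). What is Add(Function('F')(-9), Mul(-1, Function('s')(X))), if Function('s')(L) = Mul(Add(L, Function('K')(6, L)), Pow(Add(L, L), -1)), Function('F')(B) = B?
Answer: Rational(-1365, 152) ≈ -8.9803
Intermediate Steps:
Function('K')(O, o) = Add(Rational(3, 2), Mul(-1, o)) (Function('K')(O, o) = Add(Rational(3, 2), Mul(Rational(-1, 2), Mul(o, 2))) = Add(Rational(3, 2), Mul(Rational(-1, 2), Mul(2, o))) = Add(Rational(3, 2), Mul(-1, o)))
X = -38
Function('s')(L) = Mul(Rational(3, 4), Pow(L, -1)) (Function('s')(L) = Mul(Add(L, Add(Rational(3, 2), Mul(-1, L))), Pow(Add(L, L), -1)) = Mul(Rational(3, 2), Pow(Mul(2, L), -1)) = Mul(Rational(3, 2), Mul(Rational(1, 2), Pow(L, -1))) = Mul(Rational(3, 4), Pow(L, -1)))
Add(Function('F')(-9), Mul(-1, Function('s')(X))) = Add(-9, Mul(-1, Mul(Rational(3, 4), Pow(-38, -1)))) = Add(-9, Mul(-1, Mul(Rational(3, 4), Rational(-1, 38)))) = Add(-9, Mul(-1, Rational(-3, 152))) = Add(-9, Rational(3, 152)) = Rational(-1365, 152)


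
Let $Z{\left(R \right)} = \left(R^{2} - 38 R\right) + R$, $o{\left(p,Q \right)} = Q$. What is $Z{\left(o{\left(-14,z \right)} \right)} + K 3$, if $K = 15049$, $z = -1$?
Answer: $45185$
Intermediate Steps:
$Z{\left(R \right)} = R^{2} - 37 R$
$Z{\left(o{\left(-14,z \right)} \right)} + K 3 = - (-37 - 1) + 15049 \cdot 3 = \left(-1\right) \left(-38\right) + 45147 = 38 + 45147 = 45185$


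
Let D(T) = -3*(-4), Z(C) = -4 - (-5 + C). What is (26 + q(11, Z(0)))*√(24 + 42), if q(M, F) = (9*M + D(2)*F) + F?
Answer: 138*√66 ≈ 1121.1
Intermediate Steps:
Z(C) = 1 - C (Z(C) = -4 + (5 - C) = 1 - C)
D(T) = 12
q(M, F) = 9*M + 13*F (q(M, F) = (9*M + 12*F) + F = 9*M + 13*F)
(26 + q(11, Z(0)))*√(24 + 42) = (26 + (9*11 + 13*(1 - 1*0)))*√(24 + 42) = (26 + (99 + 13*(1 + 0)))*√66 = (26 + (99 + 13*1))*√66 = (26 + (99 + 13))*√66 = (26 + 112)*√66 = 138*√66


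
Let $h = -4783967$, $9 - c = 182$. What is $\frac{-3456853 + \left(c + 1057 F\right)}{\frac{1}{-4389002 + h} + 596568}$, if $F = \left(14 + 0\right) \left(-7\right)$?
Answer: $- \frac{32661383497028}{5472299770391} \approx -5.9685$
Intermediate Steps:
$c = -173$ ($c = 9 - 182 = -173$)
$F = -98$ ($F = 14 \left(-7\right) = -98$)
$\frac{-3456853 + \left(c + 1057 F\right)}{\frac{1}{-4389002 + h} + 596568} = \frac{-3456853 + \left(-173 + 1057 \left(-98\right)\right)}{\frac{1}{-4389002 - 4783967} + 596568} = \frac{-3456853 - 103759}{\frac{1}{-9172969} + 596568} = \frac{-3456853 - 103759}{- \frac{1}{9172969} + 596568} = - \frac{3560612}{\frac{5472299770391}{9172969}} = \left(-3560612\right) \frac{9172969}{5472299770391} = - \frac{32661383497028}{5472299770391}$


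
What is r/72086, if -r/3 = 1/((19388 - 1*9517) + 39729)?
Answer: -3/3575465600 ≈ -8.3905e-10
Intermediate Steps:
r = -3/49600 (r = -3/((19388 - 1*9517) + 39729) = -3/((19388 - 9517) + 39729) = -3/(9871 + 39729) = -3/49600 ≈ -6.0484e-5)
r/72086 = -3/49600/72086 = -3/49600*1/72086 = -3/3575465600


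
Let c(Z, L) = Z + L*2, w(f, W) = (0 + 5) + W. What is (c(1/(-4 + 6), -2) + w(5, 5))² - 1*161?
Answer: -475/4 ≈ -118.75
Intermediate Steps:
w(f, W) = 5 + W
c(Z, L) = Z + 2*L
(c(1/(-4 + 6), -2) + w(5, 5))² - 1*161 = ((1/(-4 + 6) + 2*(-2)) + (5 + 5))² - 1*161 = ((1/2 - 4) + 10)² - 161 = ((½ - 4) + 10)² - 161 = (-7/2 + 10)² - 161 = (13/2)² - 161 = 169/4 - 161 = -475/4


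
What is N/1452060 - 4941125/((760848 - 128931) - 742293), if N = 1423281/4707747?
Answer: 14892941030495717/332681980629240 ≈ 44.766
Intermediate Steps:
N = 474427/1569249 (N = 1423281*(1/4707747) = 474427/1569249 ≈ 0.30233)
N/1452060 - 4941125/((760848 - 128931) - 742293) = (474427/1569249)/1452060 - 4941125/((760848 - 128931) - 742293) = (474427/1569249)*(1/1452060) - 4941125/(631917 - 742293) = 474427/2278643702940 - 4941125/(-110376) = 474427/2278643702940 - 4941125*(-1/110376) = 474427/2278643702940 + 705875/15768 = 14892941030495717/332681980629240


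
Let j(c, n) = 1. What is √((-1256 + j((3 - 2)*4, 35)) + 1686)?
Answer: √431 ≈ 20.761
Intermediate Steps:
√((-1256 + j((3 - 2)*4, 35)) + 1686) = √((-1256 + 1) + 1686) = √(-1255 + 1686) = √431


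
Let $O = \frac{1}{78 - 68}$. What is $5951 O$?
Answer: $\frac{5951}{10} \approx 595.1$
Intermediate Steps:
$O = \frac{1}{10} \approx 0.1$
$5951 O = 5951 \cdot \frac{1}{10} = \frac{5951}{10}$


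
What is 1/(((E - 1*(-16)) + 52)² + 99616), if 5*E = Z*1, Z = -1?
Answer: 25/2605321 ≈ 9.5958e-6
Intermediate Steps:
E = -⅕ (E = (-1*1)/5 = (⅕)*(-1) = -⅕ ≈ -0.20000)
1/(((E - 1*(-16)) + 52)² + 99616) = 1/(((-⅕ - 1*(-16)) + 52)² + 99616) = 1/(((-⅕ + 16) + 52)² + 99616) = 1/((79/5 + 52)² + 99616) = 1/((339/5)² + 99616) = 1/(114921/25 + 99616) = 1/(2605321/25) = 25/2605321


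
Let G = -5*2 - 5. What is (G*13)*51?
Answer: -9945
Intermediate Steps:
G = -15 (G = -5*2 - 5 = -10 - 5 = -15)
(G*13)*51 = -15*13*51 = -195*51 = -9945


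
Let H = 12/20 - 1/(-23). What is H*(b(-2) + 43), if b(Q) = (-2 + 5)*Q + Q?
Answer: 518/23 ≈ 22.522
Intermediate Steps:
H = 74/115 (H = 12*(1/20) - 1*(-1/23) = 3/5 + 1/23 = 74/115 ≈ 0.64348)
b(Q) = 4*Q (b(Q) = 3*Q + Q = 4*Q)
H*(b(-2) + 43) = 74*(4*(-2) + 43)/115 = 74*(-8 + 43)/115 = (74/115)*35 = 518/23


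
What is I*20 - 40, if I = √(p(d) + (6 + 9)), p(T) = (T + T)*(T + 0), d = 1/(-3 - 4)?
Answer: -40 + 20*√737/7 ≈ 37.565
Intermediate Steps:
d = -⅐ (d = 1/(-7) = -⅐ ≈ -0.14286)
p(T) = 2*T² (p(T) = (2*T)*T = 2*T²)
I = √737/7 (I = √(2*(-⅐)² + (6 + 9)) = √(2*(1/49) + 15) = √(2/49 + 15) = √(737/49) = √737/7 ≈ 3.8783)
I*20 - 40 = (√737/7)*20 - 40 = 20*√737/7 - 40 = -40 + 20*√737/7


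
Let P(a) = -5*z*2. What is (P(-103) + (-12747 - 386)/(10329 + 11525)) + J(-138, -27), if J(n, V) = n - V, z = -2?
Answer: -2001847/21854 ≈ -91.601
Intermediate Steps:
P(a) = 20 (P(a) = -5*(-2)*2 = 10*2 = 20)
(P(-103) + (-12747 - 386)/(10329 + 11525)) + J(-138, -27) = (20 + (-12747 - 386)/(10329 + 11525)) + (-138 - 1*(-27)) = (20 - 13133/21854) + (-138 + 27) = (20 - 13133*1/21854) - 111 = (20 - 13133/21854) - 111 = 423947/21854 - 111 = -2001847/21854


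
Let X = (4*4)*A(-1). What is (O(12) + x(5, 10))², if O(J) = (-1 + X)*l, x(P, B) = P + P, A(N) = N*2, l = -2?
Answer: 5776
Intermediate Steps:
A(N) = 2*N
x(P, B) = 2*P
X = -32 (X = (4*4)*(2*(-1)) = 16*(-2) = -32)
O(J) = 66 (O(J) = (-1 - 32)*(-2) = -33*(-2) = 66)
(O(12) + x(5, 10))² = (66 + 2*5)² = (66 + 10)² = 76² = 5776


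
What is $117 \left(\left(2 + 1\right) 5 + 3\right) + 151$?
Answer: $2257$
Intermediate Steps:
$117 \left(\left(2 + 1\right) 5 + 3\right) + 151 = 117 \left(3 \cdot 5 + 3\right) + 151 = 117 \left(15 + 3\right) + 151 = 117 \cdot 18 + 151 = 2106 + 151 = 2257$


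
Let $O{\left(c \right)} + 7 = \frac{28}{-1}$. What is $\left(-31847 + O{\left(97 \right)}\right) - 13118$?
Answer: $-45000$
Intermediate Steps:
$O{\left(c \right)} = -35$ ($O{\left(c \right)} = -7 + \frac{28}{-1} = -7 + 28 \left(-1\right) = -7 - 28 = -35$)
$\left(-31847 + O{\left(97 \right)}\right) - 13118 = \left(-31847 - 35\right) - 13118 = -31882 - 13118 = -45000$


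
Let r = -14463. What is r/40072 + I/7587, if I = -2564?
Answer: -212475389/304026264 ≈ -0.69887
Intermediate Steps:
r/40072 + I/7587 = -14463/40072 - 2564/7587 = -212475389/304026264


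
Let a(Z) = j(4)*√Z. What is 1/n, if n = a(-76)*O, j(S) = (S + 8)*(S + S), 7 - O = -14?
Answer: -I*√19/76608 ≈ -5.6899e-5*I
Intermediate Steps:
O = 21 (O = 7 - 1*(-14) = 7 + 14 = 21)
j(S) = 2*S*(8 + S) (j(S) = (8 + S)*(2*S) = 2*S*(8 + S))
a(Z) = 96*√Z (a(Z) = (2*4*(8 + 4))*√Z = (2*4*12)*√Z = 96*√Z)
n = 4032*I*√19 (n = (96*√(-76))*21 = (96*(2*I*√19))*21 = (192*I*√19)*21 = 4032*I*√19 ≈ 17575.0*I)
1/n = 1/(4032*I*√19) = -I*√19/76608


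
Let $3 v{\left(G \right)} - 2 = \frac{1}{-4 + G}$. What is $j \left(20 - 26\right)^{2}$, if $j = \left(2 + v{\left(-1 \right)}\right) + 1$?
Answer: $\frac{648}{5} \approx 129.6$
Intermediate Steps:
$v{\left(G \right)} = \frac{2}{3} + \frac{1}{3 \left(-4 + G\right)}$
$j = \frac{18}{5}$ ($j = \left(2 + \frac{-7 + 2 \left(-1\right)}{3 \left(-4 - 1\right)}\right) + 1 = \left(2 + \frac{-7 - 2}{3 \left(-5\right)}\right) + 1 = \left(2 + \frac{1}{3} \left(- \frac{1}{5}\right) \left(-9\right)\right) + 1 = \left(2 + \frac{3}{5}\right) + 1 = \frac{13}{5} + 1 = \frac{18}{5} \approx 3.6$)
$j \left(20 - 26\right)^{2} = \frac{18 \left(20 - 26\right)^{2}}{5} = \frac{18 \left(-6\right)^{2}}{5} = \frac{18}{5} \cdot 36 = \frac{648}{5}$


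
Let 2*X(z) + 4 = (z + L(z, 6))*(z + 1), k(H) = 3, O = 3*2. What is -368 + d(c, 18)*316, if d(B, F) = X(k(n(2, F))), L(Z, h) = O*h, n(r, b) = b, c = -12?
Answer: 23648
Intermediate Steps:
O = 6
L(Z, h) = 6*h
X(z) = -2 + (1 + z)*(36 + z)/2 (X(z) = -2 + ((z + 6*6)*(z + 1))/2 = -2 + ((z + 36)*(1 + z))/2 = -2 + ((36 + z)*(1 + z))/2 = -2 + ((1 + z)*(36 + z))/2 = -2 + (1 + z)*(36 + z)/2)
d(B, F) = 76 (d(B, F) = 16 + (½)*3² + (37/2)*3 = 16 + (½)*9 + 111/2 = 16 + 9/2 + 111/2 = 76)
-368 + d(c, 18)*316 = -368 + 76*316 = -368 + 24016 = 23648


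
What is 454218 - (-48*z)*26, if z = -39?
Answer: 405546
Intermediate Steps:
454218 - (-48*z)*26 = 454218 - (-48*(-39))*26 = 454218 - 1872*26 = 454218 - 1*48672 = 454218 - 48672 = 405546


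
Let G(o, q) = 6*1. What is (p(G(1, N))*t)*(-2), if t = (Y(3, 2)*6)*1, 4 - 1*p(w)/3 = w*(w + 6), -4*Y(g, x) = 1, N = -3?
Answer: -612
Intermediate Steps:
Y(g, x) = -1/4 (Y(g, x) = -1/4*1 = -1/4)
G(o, q) = 6
p(w) = 12 - 3*w*(6 + w) (p(w) = 12 - 3*w*(w + 6) = 12 - 3*w*(6 + w))
t = -3/2 (t = -1/4*6*1 = -3/2*1 = -3/2 ≈ -1.5000)
(p(G(1, N))*t)*(-2) = ((12 - 18*6 - 3*6**2)*(-3/2))*(-2) = ((12 - 108 - 3*36)*(-3/2))*(-2) = ((12 - 108 - 108)*(-3/2))*(-2) = -204*(-3/2)*(-2) = 306*(-2) = -612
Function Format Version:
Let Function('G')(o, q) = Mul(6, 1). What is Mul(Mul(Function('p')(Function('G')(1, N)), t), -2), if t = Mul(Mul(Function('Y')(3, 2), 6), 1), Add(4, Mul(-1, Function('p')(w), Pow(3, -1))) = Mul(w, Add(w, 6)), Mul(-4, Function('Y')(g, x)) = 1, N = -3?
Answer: -612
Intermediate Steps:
Function('Y')(g, x) = Rational(-1, 4) (Function('Y')(g, x) = Mul(Rational(-1, 4), 1) = Rational(-1, 4))
Function('G')(o, q) = 6
Function('p')(w) = Add(12, Mul(-3, w, Add(6, w))) (Function('p')(w) = Add(12, Mul(-3, Mul(w, Add(w, 6)))) = Add(12, Mul(-3, Mul(w, Add(6, w)))) = Add(12, Mul(-3, w, Add(6, w))))
t = Rational(-3, 2) (t = Mul(Mul(Rational(-1, 4), 6), 1) = Mul(Rational(-3, 2), 1) = Rational(-3, 2) ≈ -1.5000)
Mul(Mul(Function('p')(Function('G')(1, N)), t), -2) = Mul(Mul(Add(12, Mul(-18, 6), Mul(-3, Pow(6, 2))), Rational(-3, 2)), -2) = Mul(Mul(Add(12, -108, Mul(-3, 36)), Rational(-3, 2)), -2) = Mul(Mul(Add(12, -108, -108), Rational(-3, 2)), -2) = Mul(Mul(-204, Rational(-3, 2)), -2) = Mul(306, -2) = -612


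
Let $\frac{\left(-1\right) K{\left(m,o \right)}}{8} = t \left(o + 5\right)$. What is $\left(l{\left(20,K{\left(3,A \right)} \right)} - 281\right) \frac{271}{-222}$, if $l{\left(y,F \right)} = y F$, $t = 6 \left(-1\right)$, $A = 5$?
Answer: $- \frac{2525449}{222} \approx -11376.0$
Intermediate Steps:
$t = -6$
$K{\left(m,o \right)} = 240 + 48 o$ ($K{\left(m,o \right)} = - 8 \left(- 6 \left(o + 5\right)\right) = - 8 \left(- 6 \left(5 + o\right)\right) = - 8 \left(-30 - 6 o\right) = 240 + 48 o$)
$l{\left(y,F \right)} = F y$
$\left(l{\left(20,K{\left(3,A \right)} \right)} - 281\right) \frac{271}{-222} = \left(\left(240 + 48 \cdot 5\right) 20 - 281\right) \frac{271}{-222} = \left(\left(240 + 240\right) 20 - 281\right) 271 \left(- \frac{1}{222}\right) = \left(480 \cdot 20 - 281\right) \left(- \frac{271}{222}\right) = \left(9600 - 281\right) \left(- \frac{271}{222}\right) = 9319 \left(- \frac{271}{222}\right) = - \frac{2525449}{222}$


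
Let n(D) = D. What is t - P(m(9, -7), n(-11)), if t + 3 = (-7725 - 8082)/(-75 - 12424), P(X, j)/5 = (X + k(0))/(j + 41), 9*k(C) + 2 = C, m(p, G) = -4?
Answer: -348149/337473 ≈ -1.0316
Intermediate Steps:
k(C) = -2/9 + C/9
P(X, j) = 5*(-2/9 + X)/(41 + j) (P(X, j) = 5*((X + (-2/9 + (⅑)*0))/(j + 41)) = 5*((X + (-2/9 + 0))/(41 + j)) = 5*((X - 2/9)/(41 + j)) = 5*((-2/9 + X)/(41 + j)) = 5*(-2/9 + X)/(41 + j))
t = -21690/12499 (t = -3 + (-7725 - 8082)/(-75 - 12424) = -3 - 15807/(-12499) = -3 - 15807*(-1/12499) = -3 + 15807/12499 = -21690/12499 ≈ -1.7353)
t - P(m(9, -7), n(-11)) = -21690/12499 - 5*(-2 + 9*(-4))/(9*(41 - 11)) = -21690/12499 - 5*(-2 - 36)/(9*30) = -21690/12499 - 5*(-38)/(9*30) = -21690/12499 - 1*(-19/27) = -21690/12499 + 19/27 = -348149/337473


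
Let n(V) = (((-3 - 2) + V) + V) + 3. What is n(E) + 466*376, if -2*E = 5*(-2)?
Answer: 175224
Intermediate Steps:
E = 5 (E = -5*(-2)/2 = -½*(-10) = 5)
n(V) = -2 + 2*V (n(V) = ((-5 + V) + V) + 3 = (-5 + 2*V) + 3 = -2 + 2*V)
n(E) + 466*376 = (-2 + 2*5) + 466*376 = (-2 + 10) + 175216 = 8 + 175216 = 175224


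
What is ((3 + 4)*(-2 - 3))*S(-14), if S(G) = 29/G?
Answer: 145/2 ≈ 72.500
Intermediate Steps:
((3 + 4)*(-2 - 3))*S(-14) = ((3 + 4)*(-2 - 3))*(29/(-14)) = (7*(-5))*(29*(-1/14)) = -35*(-29/14) = 145/2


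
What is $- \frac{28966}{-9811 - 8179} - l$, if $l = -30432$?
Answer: $\frac{39107189}{1285} \approx 30434.0$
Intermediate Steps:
$- \frac{28966}{-9811 - 8179} - l = - \frac{28966}{-9811 - 8179} - -30432 = - \frac{28966}{-9811 - 8179} + 30432 = - \frac{28966}{-17990} + 30432 = \left(-28966\right) \left(- \frac{1}{17990}\right) + 30432 = \frac{2069}{1285} + 30432 = \frac{39107189}{1285}$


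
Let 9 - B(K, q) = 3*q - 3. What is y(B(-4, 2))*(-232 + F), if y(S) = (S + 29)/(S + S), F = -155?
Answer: -4515/4 ≈ -1128.8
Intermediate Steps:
B(K, q) = 12 - 3*q (B(K, q) = 9 - (3*q - 3) = 9 - (-3 + 3*q) = 9 + (3 - 3*q) = 12 - 3*q)
y(S) = (29 + S)/(2*S) (y(S) = (29 + S)/((2*S)) = (29 + S)*(1/(2*S)) = (29 + S)/(2*S))
y(B(-4, 2))*(-232 + F) = ((29 + (12 - 3*2))/(2*(12 - 3*2)))*(-232 - 155) = ((29 + (12 - 6))/(2*(12 - 6)))*(-387) = ((½)*(29 + 6)/6)*(-387) = ((½)*(⅙)*35)*(-387) = (35/12)*(-387) = -4515/4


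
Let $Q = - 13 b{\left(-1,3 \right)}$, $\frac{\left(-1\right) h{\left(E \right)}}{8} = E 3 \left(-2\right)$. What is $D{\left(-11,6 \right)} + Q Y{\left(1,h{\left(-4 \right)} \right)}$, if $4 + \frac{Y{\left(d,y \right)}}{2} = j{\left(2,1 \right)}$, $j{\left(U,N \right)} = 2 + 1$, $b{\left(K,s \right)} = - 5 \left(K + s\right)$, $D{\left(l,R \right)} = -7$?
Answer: $-267$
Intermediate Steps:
$b{\left(K,s \right)} = - 5 K - 5 s$
$h{\left(E \right)} = 48 E$ ($h{\left(E \right)} = - 8 E 3 \left(-2\right) = - 8 \cdot 3 E \left(-2\right) = - 8 \left(- 6 E\right) = 48 E$)
$j{\left(U,N \right)} = 3$
$Y{\left(d,y \right)} = -2$ ($Y{\left(d,y \right)} = -8 + 2 \cdot 3 = -8 + 6 = -2$)
$Q = 130$ ($Q = - 13 \left(\left(-5\right) \left(-1\right) - 15\right) = - 13 \left(5 - 15\right) = \left(-13\right) \left(-10\right) = 130$)
$D{\left(-11,6 \right)} + Q Y{\left(1,h{\left(-4 \right)} \right)} = -7 + 130 \left(-2\right) = -7 - 260 = -267$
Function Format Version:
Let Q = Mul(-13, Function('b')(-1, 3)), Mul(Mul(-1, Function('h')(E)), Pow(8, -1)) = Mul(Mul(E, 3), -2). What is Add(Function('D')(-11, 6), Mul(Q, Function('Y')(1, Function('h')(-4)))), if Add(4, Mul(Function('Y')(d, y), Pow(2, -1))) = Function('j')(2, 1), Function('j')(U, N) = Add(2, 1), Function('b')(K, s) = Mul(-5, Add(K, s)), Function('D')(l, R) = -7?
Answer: -267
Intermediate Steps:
Function('b')(K, s) = Add(Mul(-5, K), Mul(-5, s))
Function('h')(E) = Mul(48, E) (Function('h')(E) = Mul(-8, Mul(Mul(E, 3), -2)) = Mul(-8, Mul(Mul(3, E), -2)) = Mul(-8, Mul(-6, E)) = Mul(48, E))
Function('j')(U, N) = 3
Function('Y')(d, y) = -2 (Function('Y')(d, y) = Add(-8, Mul(2, 3)) = Add(-8, 6) = -2)
Q = 130 (Q = Mul(-13, Add(Mul(-5, -1), Mul(-5, 3))) = Mul(-13, Add(5, -15)) = Mul(-13, -10) = 130)
Add(Function('D')(-11, 6), Mul(Q, Function('Y')(1, Function('h')(-4)))) = Add(-7, Mul(130, -2)) = Add(-7, -260) = -267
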